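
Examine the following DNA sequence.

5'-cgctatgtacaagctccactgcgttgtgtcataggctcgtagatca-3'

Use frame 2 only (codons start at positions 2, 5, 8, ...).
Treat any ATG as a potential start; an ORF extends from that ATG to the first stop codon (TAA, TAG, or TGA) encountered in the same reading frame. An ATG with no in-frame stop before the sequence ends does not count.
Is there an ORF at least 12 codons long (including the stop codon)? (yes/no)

Frame 2: GCT ATG TAC AAG CTC CAC TGC GTT GTG TCA TAG GCT CGT AGA TCA — ATG at 5, stop TAG at 32 → 30 nt.
Largest ORF found is 10 codons < 12, so no.

no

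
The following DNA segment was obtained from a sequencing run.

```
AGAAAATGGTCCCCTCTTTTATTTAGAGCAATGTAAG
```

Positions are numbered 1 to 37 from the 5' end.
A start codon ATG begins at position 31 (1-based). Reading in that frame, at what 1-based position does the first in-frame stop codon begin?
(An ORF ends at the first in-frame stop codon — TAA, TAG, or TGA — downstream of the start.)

34

Codons from position 31: ATG (31–33), TAA (34–36).
TAA is a stop codon; it begins at position 34.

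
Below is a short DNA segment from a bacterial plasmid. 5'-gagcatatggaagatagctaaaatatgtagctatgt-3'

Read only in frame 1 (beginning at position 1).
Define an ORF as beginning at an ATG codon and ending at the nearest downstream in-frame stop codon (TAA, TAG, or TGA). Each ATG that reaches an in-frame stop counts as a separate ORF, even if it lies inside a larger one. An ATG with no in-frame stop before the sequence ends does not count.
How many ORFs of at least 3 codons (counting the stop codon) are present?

1

Frame 1: GAG CAT ATG GAA GAT AGC TAA AAT ATG TAG CTA TGT — ATG at 7, stop TAA at 19 → 15 nt; ATG at 25, stop TAG at 28 → 6 nt.
ORFs ≥ 3 codons: frame 1 7–21 (5 codons). Count = 1.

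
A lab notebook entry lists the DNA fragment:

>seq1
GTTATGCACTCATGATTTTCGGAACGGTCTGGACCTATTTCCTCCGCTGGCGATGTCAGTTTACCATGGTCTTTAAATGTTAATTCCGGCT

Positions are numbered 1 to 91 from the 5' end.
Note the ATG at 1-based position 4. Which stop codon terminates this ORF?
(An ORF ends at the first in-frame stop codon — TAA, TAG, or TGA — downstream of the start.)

Codons from position 4: ATG (4–6), CAC (7–9), TCA (10–12), TGA (13–15).
The first in-frame stop codon is TGA.

TGA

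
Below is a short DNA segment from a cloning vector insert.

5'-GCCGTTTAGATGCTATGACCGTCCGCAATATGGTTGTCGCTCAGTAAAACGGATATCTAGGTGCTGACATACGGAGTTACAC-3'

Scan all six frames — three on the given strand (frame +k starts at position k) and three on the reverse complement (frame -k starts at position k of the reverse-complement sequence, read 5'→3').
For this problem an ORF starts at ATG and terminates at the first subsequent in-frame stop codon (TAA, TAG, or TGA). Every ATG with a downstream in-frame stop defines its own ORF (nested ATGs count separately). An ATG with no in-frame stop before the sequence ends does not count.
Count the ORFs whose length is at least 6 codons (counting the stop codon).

Reverse complement (5'→3'): GTGTAACTCCGTATGTCAGCACCTAGATATCCGTTTTACTGAGCGACAACCATATTGCGGACGGTCATAGCATCTAAACGGC
Frame +1: GCC GTT TAG ATG CTA TGA CCG TCC GCA ATA TGG TTG TCG CTC AGT AAA ACG GAT ATC TAG GTG CTG ACA TAC GGA GTT ACA — ATG at 10, stop TGA at 16 → 9 nt.
Frame +2: CCG TTT AGA TGC TAT GAC CGT CCG CAA TAT GGT TGT CGC TCA GTA AAA CGG ATA TCT AGG TGC TGA CAT ACG GAG TTA CAC — no ATG→stop ORF.
Frame +3: CGT TTA GAT GCT ATG ACC GTC CGC AAT ATG GTT GTC GCT CAG TAA AAC GGA TAT CTA GGT GCT GAC ATA CGG AGT TAC — ATG at 15, stop TAA at 45 → 33 nt; ATG at 30, stop TAA at 45 → 18 nt.
Frame -1: GTG TAA CTC CGT ATG TCA GCA CCT AGA TAT CCG TTT TAC TGA GCG ACA ACC ATA TTG CGG ACG GTC ATA GCA TCT AAA CGG — ATG at 13, stop TGA at 40 → 30 nt.
Frame -2: TGT AAC TCC GTA TGT CAG CAC CTA GAT ATC CGT TTT ACT GAG CGA CAA CCA TAT TGC GGA CGG TCA TAG CAT CTA AAC GGC — no ATG→stop ORF.
Frame -3: GTA ACT CCG TAT GTC AGC ACC TAG ATA TCC GTT TTA CTG AGC GAC AAC CAT ATT GCG GAC GGT CAT AGC ATC TAA ACG — no ATG→stop ORF.
ORFs ≥ 6 codons: frame +3 15–47 (11 codons), frame +3 30–47 (6 codons), frame -1 13–42 (10 codons). Count = 3.

3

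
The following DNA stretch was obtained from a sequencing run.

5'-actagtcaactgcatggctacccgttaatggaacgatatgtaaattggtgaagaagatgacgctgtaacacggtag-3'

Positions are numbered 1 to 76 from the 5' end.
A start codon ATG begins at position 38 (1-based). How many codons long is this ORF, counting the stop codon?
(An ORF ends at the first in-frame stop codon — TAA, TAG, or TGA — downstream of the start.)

Codons from position 38: ATG (38–40), TAA (41–43).
TAA is the first in-frame stop; that's 2 codons including the stop.

2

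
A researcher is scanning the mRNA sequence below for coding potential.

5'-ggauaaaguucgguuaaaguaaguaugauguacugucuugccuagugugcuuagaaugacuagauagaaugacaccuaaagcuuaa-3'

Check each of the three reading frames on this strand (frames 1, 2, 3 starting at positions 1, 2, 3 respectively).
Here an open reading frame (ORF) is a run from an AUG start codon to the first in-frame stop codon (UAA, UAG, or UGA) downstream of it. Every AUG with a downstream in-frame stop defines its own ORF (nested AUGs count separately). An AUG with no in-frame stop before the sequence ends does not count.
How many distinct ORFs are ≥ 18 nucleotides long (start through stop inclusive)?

Frame 1: GGA UAA AGU UCG GUU AAA GUA AGU AUG AUG UAC UGU CUU GCC UAG UGU GCU UAG AAU GAC UAG AUA GAA UGA CAC CUA AAG CUU — AUG at 25, stop UAG at 43 → 21 nt; AUG at 28, stop UAG at 43 → 18 nt.
Frame 2: GAU AAA GUU CGG UUA AAG UAA GUA UGA UGU ACU GUC UUG CCU AGU GUG CUU AGA AUG ACU AGA UAG AAU GAC ACC UAA AGC UUA — AUG at 56, stop UAG at 65 → 12 nt.
Frame 3: AUA AAG UUC GGU UAA AGU AAG UAU GAU GUA CUG UCU UGC CUA GUG UGC UUA GAA UGA CUA GAU AGA AUG ACA CCU AAA GCU UAA — AUG at 69, stop UAA at 84 → 18 nt.
ORFs ≥ 18 nucleotides: frame 1 25–45 (21 nucleotides), frame 1 28–45 (18 nucleotides), frame 3 69–86 (18 nucleotides). Count = 3.

3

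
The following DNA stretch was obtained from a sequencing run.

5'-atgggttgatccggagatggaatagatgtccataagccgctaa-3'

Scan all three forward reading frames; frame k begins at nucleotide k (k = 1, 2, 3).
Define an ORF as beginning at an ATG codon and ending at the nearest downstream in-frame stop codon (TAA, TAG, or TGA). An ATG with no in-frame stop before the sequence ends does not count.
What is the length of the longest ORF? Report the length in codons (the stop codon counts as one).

Frame 1: ATG GGT TGA TCC GGA GAT GGA ATA GAT GTC CAT AAG CCG CTA — ATG at 1, stop TGA at 7 → 9 nt.
Frame 2: TGG GTT GAT CCG GAG ATG GAA TAG ATG TCC ATA AGC CGC TAA — ATG at 17, stop TAG at 23 → 9 nt; ATG at 26, stop TAA at 41 → 18 nt.
Frame 3: GGG TTG ATC CGG AGA TGG AAT AGA TGT CCA TAA GCC GCT — no ATG→stop ORF.
Longest: frame 2, positions 26–43, 18 nt = 6 codons = 5 aa. → 6 codons.

6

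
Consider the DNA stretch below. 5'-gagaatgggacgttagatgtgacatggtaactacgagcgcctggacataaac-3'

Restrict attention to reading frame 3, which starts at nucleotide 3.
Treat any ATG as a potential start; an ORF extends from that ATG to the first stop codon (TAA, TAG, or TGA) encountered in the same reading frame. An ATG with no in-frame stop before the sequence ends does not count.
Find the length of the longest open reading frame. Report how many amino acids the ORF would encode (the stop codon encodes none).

8

Frame 3: GAA TGG GAC GTT AGA TGT GAC ATG GTA ACT ACG AGC GCC TGG ACA TAA — ATG at 24, stop TAA at 48 → 27 nt.
Longest: frame 3, positions 24–50, 27 nt = 9 codons = 8 aa. → 8 amino acids.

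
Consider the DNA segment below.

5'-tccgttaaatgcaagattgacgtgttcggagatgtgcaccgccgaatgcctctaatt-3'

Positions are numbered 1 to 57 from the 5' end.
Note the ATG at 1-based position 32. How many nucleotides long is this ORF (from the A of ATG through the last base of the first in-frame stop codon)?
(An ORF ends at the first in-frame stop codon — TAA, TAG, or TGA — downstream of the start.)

24

Codons from position 32: ATG (32–34), TGC (35–37), ACC (38–40), GCC (41–43), GAA (44–46), TGC (47–49), CTC (50–52), TAA (53–55).
TAA is the first in-frame stop; ORF spans 32–55, 24 nucleotides.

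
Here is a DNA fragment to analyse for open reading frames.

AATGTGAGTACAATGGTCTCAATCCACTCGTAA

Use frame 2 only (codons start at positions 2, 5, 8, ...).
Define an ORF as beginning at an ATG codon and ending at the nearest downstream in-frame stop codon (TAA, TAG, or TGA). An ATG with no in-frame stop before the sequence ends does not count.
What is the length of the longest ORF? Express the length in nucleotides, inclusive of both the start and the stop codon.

6

Frame 2: ATG TGA GTA CAA TGG TCT CAA TCC ACT CGT — ATG at 2, stop TGA at 5 → 6 nt.
Longest: frame 2, positions 2–7, 6 nt = 2 codons = 1 aa. → 6 nucleotides.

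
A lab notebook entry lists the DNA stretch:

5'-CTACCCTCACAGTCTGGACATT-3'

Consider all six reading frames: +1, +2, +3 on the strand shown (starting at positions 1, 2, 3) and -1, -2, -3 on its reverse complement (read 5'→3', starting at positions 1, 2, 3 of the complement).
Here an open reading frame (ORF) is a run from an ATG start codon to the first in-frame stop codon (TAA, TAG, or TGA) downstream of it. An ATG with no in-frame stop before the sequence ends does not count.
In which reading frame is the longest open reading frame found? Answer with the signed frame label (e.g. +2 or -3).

Reverse complement (5'→3'): AATGTCCAGACTGTGAGGGTAG
Frame +1: CTA CCC TCA CAG TCT GGA CAT — no ATG→stop ORF.
Frame +2: TAC CCT CAC AGT CTG GAC ATT — no ATG→stop ORF.
Frame +3: ACC CTC ACA GTC TGG ACA — no ATG→stop ORF.
Frame -1: AAT GTC CAG ACT GTG AGG GTA — no ATG→stop ORF.
Frame -2: ATG TCC AGA CTG TGA GGG TAG — ATG at 2, stop TGA at 14 → 15 nt.
Frame -3: TGT CCA GAC TGT GAG GGT — no ATG→stop ORF.
Longest ORF is 15 nt in frame -2 (positions 2–16).

-2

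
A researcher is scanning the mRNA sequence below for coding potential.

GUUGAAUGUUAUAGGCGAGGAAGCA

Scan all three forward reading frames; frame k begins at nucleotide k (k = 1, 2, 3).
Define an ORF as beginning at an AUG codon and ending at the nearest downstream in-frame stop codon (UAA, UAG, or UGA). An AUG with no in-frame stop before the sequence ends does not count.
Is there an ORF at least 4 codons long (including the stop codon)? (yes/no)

no

Frame 1: GUU GAA UGU UAU AGG CGA GGA AGC — no AUG→stop ORF.
Frame 2: UUG AAU GUU AUA GGC GAG GAA GCA — no AUG→stop ORF.
Frame 3: UGA AUG UUA UAG GCG AGG AAG — AUG at 6, stop UAG at 12 → 9 nt.
Largest ORF found is 3 codons < 4, so no.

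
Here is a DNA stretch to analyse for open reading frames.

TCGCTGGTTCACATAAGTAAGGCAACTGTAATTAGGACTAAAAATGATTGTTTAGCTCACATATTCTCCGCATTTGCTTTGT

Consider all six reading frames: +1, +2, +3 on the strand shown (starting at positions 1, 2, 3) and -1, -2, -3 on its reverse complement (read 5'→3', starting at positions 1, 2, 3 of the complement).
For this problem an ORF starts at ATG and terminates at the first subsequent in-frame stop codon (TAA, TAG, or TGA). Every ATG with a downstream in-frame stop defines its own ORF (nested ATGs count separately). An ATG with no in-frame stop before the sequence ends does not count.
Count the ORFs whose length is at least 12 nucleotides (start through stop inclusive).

Reverse complement (5'→3'): ACAAAGCAAATGCGGAGAATATGTGAGCTAAACAATCATTTTTAGTCCTAATTACAGTTGCCTTACTTATGTGAACCAGCGA
Frame +1: TCG CTG GTT CAC ATA AGT AAG GCA ACT GTA ATT AGG ACT AAA AAT GAT TGT TTA GCT CAC ATA TTC TCC GCA TTT GCT TTG — no ATG→stop ORF.
Frame +2: CGC TGG TTC ACA TAA GTA AGG CAA CTG TAA TTA GGA CTA AAA ATG ATT GTT TAG CTC ACA TAT TCT CCG CAT TTG CTT TGT — ATG at 44, stop TAG at 53 → 12 nt.
Frame +3: GCT GGT TCA CAT AAG TAA GGC AAC TGT AAT TAG GAC TAA AAA TGA TTG TTT AGC TCA CAT ATT CTC CGC ATT TGC TTT — no ATG→stop ORF.
Frame -1: ACA AAG CAA ATG CGG AGA ATA TGT GAG CTA AAC AAT CAT TTT TAG TCC TAA TTA CAG TTG CCT TAC TTA TGT GAA CCA GCG — ATG at 10, stop TAG at 43 → 36 nt.
Frame -2: CAA AGC AAA TGC GGA GAA TAT GTG AGC TAA ACA ATC ATT TTT AGT CCT AAT TAC AGT TGC CTT ACT TAT GTG AAC CAG CGA — no ATG→stop ORF.
Frame -3: AAA GCA AAT GCG GAG AAT ATG TGA GCT AAA CAA TCA TTT TTA GTC CTA ATT ACA GTT GCC TTA CTT ATG TGA ACC AGC — ATG at 21, stop TGA at 24 → 6 nt; ATG at 69, stop TGA at 72 → 6 nt.
ORFs ≥ 12 nucleotides: frame +2 44–55 (12 nucleotides), frame -1 10–45 (36 nucleotides). Count = 2.

2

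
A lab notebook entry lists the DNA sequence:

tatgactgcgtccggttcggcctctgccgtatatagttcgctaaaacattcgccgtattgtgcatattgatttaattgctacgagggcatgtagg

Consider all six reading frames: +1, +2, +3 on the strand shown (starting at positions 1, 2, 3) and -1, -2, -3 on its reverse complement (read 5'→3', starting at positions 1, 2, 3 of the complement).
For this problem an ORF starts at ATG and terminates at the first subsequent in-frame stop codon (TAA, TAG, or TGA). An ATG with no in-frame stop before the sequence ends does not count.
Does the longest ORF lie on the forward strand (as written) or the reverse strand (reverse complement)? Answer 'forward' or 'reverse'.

forward

Reverse complement (5'→3'): CCTACATGCCCTCGTAGCAATTAAATCAATATGCACAATACGGCGAATGTTTTAGCGAACTATATACGGCAGAGGCCGAACCGGACGCAGTCATA
Frame +1: TAT GAC TGC GTC CGG TTC GGC CTC TGC CGT ATA TAG TTC GCT AAA ACA TTC GCC GTA TTG TGC ATA TTG ATT TAA TTG CTA CGA GGG CAT GTA — no ATG→stop ORF.
Frame +2: ATG ACT GCG TCC GGT TCG GCC TCT GCC GTA TAT AGT TCG CTA AAA CAT TCG CCG TAT TGT GCA TAT TGA TTT AAT TGC TAC GAG GGC ATG TAG — ATG at 2, stop TGA at 68 → 69 nt; ATG at 89, stop TAG at 92 → 6 nt.
Frame +3: TGA CTG CGT CCG GTT CGG CCT CTG CCG TAT ATA GTT CGC TAA AAC ATT CGC CGT ATT GTG CAT ATT GAT TTA ATT GCT ACG AGG GCA TGT AGG — no ATG→stop ORF.
Frame -1: CCT ACA TGC CCT CGT AGC AAT TAA ATC AAT ATG CAC AAT ACG GCG AAT GTT TTA GCG AAC TAT ATA CGG CAG AGG CCG AAC CGG ACG CAG TCA — no ATG→stop ORF.
Frame -2: CTA CAT GCC CTC GTA GCA ATT AAA TCA ATA TGC ACA ATA CGG CGA ATG TTT TAG CGA ACT ATA TAC GGC AGA GGC CGA ACC GGA CGC AGT CAT — ATG at 47, stop TAG at 53 → 9 nt.
Frame -3: TAC ATG CCC TCG TAG CAA TTA AAT CAA TAT GCA CAA TAC GGC GAA TGT TTT AGC GAA CTA TAT ACG GCA GAG GCC GAA CCG GAC GCA GTC ATA — ATG at 6, stop TAG at 15 → 12 nt.
Forward-strand max 69 nt; reverse-strand max 12 nt. The forward strand has the longer ORF.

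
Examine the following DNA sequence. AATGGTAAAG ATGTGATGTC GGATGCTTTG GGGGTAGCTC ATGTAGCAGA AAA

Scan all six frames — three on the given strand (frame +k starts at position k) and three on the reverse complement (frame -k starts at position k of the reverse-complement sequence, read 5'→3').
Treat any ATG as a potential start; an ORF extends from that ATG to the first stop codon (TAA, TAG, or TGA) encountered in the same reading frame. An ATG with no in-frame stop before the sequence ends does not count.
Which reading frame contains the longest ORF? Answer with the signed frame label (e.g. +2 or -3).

Reverse complement (5'→3'): TTTTCTGCTACATGAGCTACCCCCAAAGCATCCGACATCACATCTTTACCATT
Frame +1: AAT GGT AAA GAT GTG ATG TCG GAT GCT TTG GGG GTA GCT CAT GTA GCA GAA — no ATG→stop ORF.
Frame +2: ATG GTA AAG ATG TGA TGT CGG ATG CTT TGG GGG TAG CTC ATG TAG CAG AAA — ATG at 2, stop TGA at 14 → 15 nt; ATG at 11, stop TGA at 14 → 6 nt; ATG at 23, stop TAG at 35 → 15 nt; ATG at 41, stop TAG at 44 → 6 nt.
Frame +3: TGG TAA AGA TGT GAT GTC GGA TGC TTT GGG GGT AGC TCA TGT AGC AGA AAA — no ATG→stop ORF.
Frame -1: TTT TCT GCT ACA TGA GCT ACC CCC AAA GCA TCC GAC ATC ACA TCT TTA CCA — no ATG→stop ORF.
Frame -2: TTT CTG CTA CAT GAG CTA CCC CCA AAG CAT CCG ACA TCA CAT CTT TAC CAT — no ATG→stop ORF.
Frame -3: TTC TGC TAC ATG AGC TAC CCC CAA AGC ATC CGA CAT CAC ATC TTT ACC ATT — no ATG→stop ORF.
Longest ORF is 15 nt in frame +2 (positions 2–16).

+2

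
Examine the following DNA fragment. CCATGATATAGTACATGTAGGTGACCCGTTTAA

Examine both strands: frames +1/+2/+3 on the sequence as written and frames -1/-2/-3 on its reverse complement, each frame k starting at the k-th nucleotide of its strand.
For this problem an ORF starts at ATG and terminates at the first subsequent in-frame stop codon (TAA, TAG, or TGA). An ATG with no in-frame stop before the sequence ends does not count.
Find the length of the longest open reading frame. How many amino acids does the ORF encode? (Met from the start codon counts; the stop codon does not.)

2

Reverse complement (5'→3'): TTAAACGGGTCACCTACATGTACTATATCATGG
Frame +1: CCA TGA TAT AGT ACA TGT AGG TGA CCC GTT TAA — no ATG→stop ORF.
Frame +2: CAT GAT ATA GTA CAT GTA GGT GAC CCG TTT — no ATG→stop ORF.
Frame +3: ATG ATA TAG TAC ATG TAG GTG ACC CGT TTA — ATG at 3, stop TAG at 9 → 9 nt; ATG at 15, stop TAG at 18 → 6 nt.
Frame -1: TTA AAC GGG TCA CCT ACA TGT ACT ATA TCA TGG — no ATG→stop ORF.
Frame -2: TAA ACG GGT CAC CTA CAT GTA CTA TAT CAT — no ATG→stop ORF.
Frame -3: AAA CGG GTC ACC TAC ATG TAC TAT ATC ATG — no ATG→stop ORF.
Longest: frame +3, positions 3–11, 9 nt = 3 codons = 2 aa. → 2 amino acids.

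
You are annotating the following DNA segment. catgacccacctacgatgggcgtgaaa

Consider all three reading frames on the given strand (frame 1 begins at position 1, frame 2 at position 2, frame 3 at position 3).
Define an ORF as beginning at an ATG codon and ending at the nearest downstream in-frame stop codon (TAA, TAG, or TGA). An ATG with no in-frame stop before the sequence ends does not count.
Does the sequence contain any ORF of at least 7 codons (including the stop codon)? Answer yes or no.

Frame 1: CAT GAC CCA CCT ACG ATG GGC GTG AAA — no ATG→stop ORF.
Frame 2: ATG ACC CAC CTA CGA TGG GCG TGA — ATG at 2, stop TGA at 23 → 24 nt.
Frame 3: TGA CCC ACC TAC GAT GGG CGT GAA — no ATG→stop ORF.
Frame 2 has an ORF of 8 codons (positions 2–25) ≥ 7, so yes.

yes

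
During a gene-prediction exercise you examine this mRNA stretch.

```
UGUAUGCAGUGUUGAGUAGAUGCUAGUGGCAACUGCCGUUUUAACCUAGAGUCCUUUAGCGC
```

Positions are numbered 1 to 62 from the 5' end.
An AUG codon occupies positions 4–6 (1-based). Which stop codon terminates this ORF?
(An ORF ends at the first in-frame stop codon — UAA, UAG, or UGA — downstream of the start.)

UGA

Codons from position 4: AUG (4–6), CAG (7–9), UGU (10–12), UGA (13–15).
The first in-frame stop codon is UGA.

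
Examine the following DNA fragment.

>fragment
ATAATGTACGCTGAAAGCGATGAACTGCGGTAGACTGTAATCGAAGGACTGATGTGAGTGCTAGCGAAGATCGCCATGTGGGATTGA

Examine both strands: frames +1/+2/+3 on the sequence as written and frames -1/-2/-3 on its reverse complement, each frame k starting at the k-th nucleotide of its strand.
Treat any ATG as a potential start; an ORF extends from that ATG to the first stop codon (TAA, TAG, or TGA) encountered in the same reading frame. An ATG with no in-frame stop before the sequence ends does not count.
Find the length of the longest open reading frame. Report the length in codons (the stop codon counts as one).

10

Reverse complement (5'→3'): TCAATCCCACATGGCGATCTTCGCTAGCACTCACATCAGTCCTTCGATTACAGTCTACCGCAGTTCATCGCTTTCAGCGTACATTAT
Frame +1: ATA ATG TAC GCT GAA AGC GAT GAA CTG CGG TAG ACT GTA ATC GAA GGA CTG ATG TGA GTG CTA GCG AAG ATC GCC ATG TGG GAT TGA — ATG at 4, stop TAG at 31 → 30 nt; ATG at 52, stop TGA at 55 → 6 nt; ATG at 76, stop TGA at 85 → 12 nt.
Frame +2: TAA TGT ACG CTG AAA GCG ATG AAC TGC GGT AGA CTG TAA TCG AAG GAC TGA TGT GAG TGC TAG CGA AGA TCG CCA TGT GGG ATT — ATG at 20, stop TAA at 38 → 21 nt.
Frame +3: AAT GTA CGC TGA AAG CGA TGA ACT GCG GTA GAC TGT AAT CGA AGG ACT GAT GTG AGT GCT AGC GAA GAT CGC CAT GTG GGA TTG — no ATG→stop ORF.
Frame -1: TCA ATC CCA CAT GGC GAT CTT CGC TAG CAC TCA CAT CAG TCC TTC GAT TAC AGT CTA CCG CAG TTC ATC GCT TTC AGC GTA CAT TAT — no ATG→stop ORF.
Frame -2: CAA TCC CAC ATG GCG ATC TTC GCT AGC ACT CAC ATC AGT CCT TCG ATT ACA GTC TAC CGC AGT TCA TCG CTT TCA GCG TAC ATT — no ATG→stop ORF.
Frame -3: AAT CCC ACA TGG CGA TCT TCG CTA GCA CTC ACA TCA GTC CTT CGA TTA CAG TCT ACC GCA GTT CAT CGC TTT CAG CGT ACA TTA — no ATG→stop ORF.
Longest: frame +1, positions 4–33, 30 nt = 10 codons = 9 aa. → 10 codons.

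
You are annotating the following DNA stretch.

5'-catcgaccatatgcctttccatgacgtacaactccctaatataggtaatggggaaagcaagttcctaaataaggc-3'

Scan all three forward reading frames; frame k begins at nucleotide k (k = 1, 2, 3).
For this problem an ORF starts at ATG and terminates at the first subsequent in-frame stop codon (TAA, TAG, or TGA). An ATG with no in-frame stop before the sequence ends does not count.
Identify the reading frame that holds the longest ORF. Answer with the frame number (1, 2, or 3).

3

Frame 1: CAT CGA CCA TAT GCC TTT CCA TGA CGT ACA ACT CCC TAA TAT AGG TAA TGG GGA AAG CAA GTT CCT AAA TAA GGC — no ATG→stop ORF.
Frame 2: ATC GAC CAT ATG CCT TTC CAT GAC GTA CAA CTC CCT AAT ATA GGT AAT GGG GAA AGC AAG TTC CTA AAT AAG — no ATG→stop ORF.
Frame 3: TCG ACC ATA TGC CTT TCC ATG ACG TAC AAC TCC CTA ATA TAG GTA ATG GGG AAA GCA AGT TCC TAA ATA AGG — ATG at 21, stop TAG at 42 → 24 nt; ATG at 48, stop TAA at 66 → 21 nt.
Longest ORF is 24 nt in frame 3 (positions 21–44).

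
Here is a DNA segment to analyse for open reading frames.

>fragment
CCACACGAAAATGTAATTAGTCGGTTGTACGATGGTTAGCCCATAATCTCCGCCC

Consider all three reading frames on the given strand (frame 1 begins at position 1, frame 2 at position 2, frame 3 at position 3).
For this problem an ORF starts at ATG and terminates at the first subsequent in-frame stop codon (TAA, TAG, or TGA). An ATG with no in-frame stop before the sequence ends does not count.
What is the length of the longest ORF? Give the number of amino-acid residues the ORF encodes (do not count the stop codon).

Frame 1: CCA CAC GAA AAT GTA ATT AGT CGG TTG TAC GAT GGT TAG CCC ATA ATC TCC GCC — no ATG→stop ORF.
Frame 2: CAC ACG AAA ATG TAA TTA GTC GGT TGT ACG ATG GTT AGC CCA TAA TCT CCG CCC — ATG at 11, stop TAA at 14 → 6 nt; ATG at 32, stop TAA at 44 → 15 nt.
Frame 3: ACA CGA AAA TGT AAT TAG TCG GTT GTA CGA TGG TTA GCC CAT AAT CTC CGC — no ATG→stop ORF.
Longest: frame 2, positions 32–46, 15 nt = 5 codons = 4 aa. → 4 amino acids.

4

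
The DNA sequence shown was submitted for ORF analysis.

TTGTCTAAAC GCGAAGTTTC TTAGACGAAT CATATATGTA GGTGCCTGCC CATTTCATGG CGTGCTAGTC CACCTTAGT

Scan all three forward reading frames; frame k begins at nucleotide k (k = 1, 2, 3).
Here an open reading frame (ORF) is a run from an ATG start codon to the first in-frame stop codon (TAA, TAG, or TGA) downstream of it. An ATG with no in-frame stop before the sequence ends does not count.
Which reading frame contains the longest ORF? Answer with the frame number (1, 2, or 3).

Frame 1: TTG TCT AAA CGC GAA GTT TCT TAG ACG AAT CAT ATA TGT AGG TGC CTG CCC ATT TCA TGG CGT GCT AGT CCA CCT TAG — no ATG→stop ORF.
Frame 2: TGT CTA AAC GCG AAG TTT CTT AGA CGA ATC ATA TAT GTA GGT GCC TGC CCA TTT CAT GGC GTG CTA GTC CAC CTT AGT — no ATG→stop ORF.
Frame 3: GTC TAA ACG CGA AGT TTC TTA GAC GAA TCA TAT ATG TAG GTG CCT GCC CAT TTC ATG GCG TGC TAG TCC ACC TTA — ATG at 36, stop TAG at 39 → 6 nt; ATG at 57, stop TAG at 66 → 12 nt.
Longest ORF is 12 nt in frame 3 (positions 57–68).

3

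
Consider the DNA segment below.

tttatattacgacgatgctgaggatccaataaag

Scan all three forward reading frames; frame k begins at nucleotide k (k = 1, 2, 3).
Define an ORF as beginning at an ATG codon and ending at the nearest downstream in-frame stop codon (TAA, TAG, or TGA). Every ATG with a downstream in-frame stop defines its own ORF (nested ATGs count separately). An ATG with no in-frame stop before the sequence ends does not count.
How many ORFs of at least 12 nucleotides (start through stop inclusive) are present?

Frame 1: TTT ATA TTA CGA CGA TGC TGA GGA TCC AAT AAA — no ATG→stop ORF.
Frame 2: TTA TAT TAC GAC GAT GCT GAG GAT CCA ATA AAG — no ATG→stop ORF.
Frame 3: TAT ATT ACG ACG ATG CTG AGG ATC CAA TAA — ATG at 15, stop TAA at 30 → 18 nt.
ORFs ≥ 12 nucleotides: frame 3 15–32 (18 nucleotides). Count = 1.

1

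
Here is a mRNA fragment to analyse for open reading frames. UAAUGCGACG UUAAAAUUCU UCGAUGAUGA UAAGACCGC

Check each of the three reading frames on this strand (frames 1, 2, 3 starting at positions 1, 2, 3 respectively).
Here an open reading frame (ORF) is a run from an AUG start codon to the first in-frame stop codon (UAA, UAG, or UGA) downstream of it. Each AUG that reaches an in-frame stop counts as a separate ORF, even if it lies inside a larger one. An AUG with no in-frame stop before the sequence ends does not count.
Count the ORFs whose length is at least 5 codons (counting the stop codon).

Frame 1: UAA UGC GAC GUU AAA AUU CUU CGA UGA UGA UAA GAC CGC — no AUG→stop ORF.
Frame 2: AAU GCG ACG UUA AAA UUC UUC GAU GAU GAU AAG ACC — no AUG→stop ORF.
Frame 3: AUG CGA CGU UAA AAU UCU UCG AUG AUG AUA AGA CCG — AUG at 3, stop UAA at 12 → 12 nt.
No ORF reaches 5 codons. Count = 0.

0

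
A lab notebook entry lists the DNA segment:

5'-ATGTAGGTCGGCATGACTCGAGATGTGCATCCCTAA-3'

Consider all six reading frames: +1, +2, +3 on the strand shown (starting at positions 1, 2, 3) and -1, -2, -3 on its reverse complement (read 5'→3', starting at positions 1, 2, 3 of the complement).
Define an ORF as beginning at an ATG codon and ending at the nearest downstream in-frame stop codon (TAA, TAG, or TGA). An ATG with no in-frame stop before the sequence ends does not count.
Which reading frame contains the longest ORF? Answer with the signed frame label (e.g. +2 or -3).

Reverse complement (5'→3'): TTAGGGATGCACATCTCGAGTCATGCCGACCTACAT
Frame +1: ATG TAG GTC GGC ATG ACT CGA GAT GTG CAT CCC TAA — ATG at 1, stop TAG at 4 → 6 nt; ATG at 13, stop TAA at 34 → 24 nt.
Frame +2: TGT AGG TCG GCA TGA CTC GAG ATG TGC ATC CCT — no ATG→stop ORF.
Frame +3: GTA GGT CGG CAT GAC TCG AGA TGT GCA TCC CTA — no ATG→stop ORF.
Frame -1: TTA GGG ATG CAC ATC TCG AGT CAT GCC GAC CTA CAT — no ATG→stop ORF.
Frame -2: TAG GGA TGC ACA TCT CGA GTC ATG CCG ACC TAC — no ATG→stop ORF.
Frame -3: AGG GAT GCA CAT CTC GAG TCA TGC CGA CCT ACA — no ATG→stop ORF.
Longest ORF is 24 nt in frame +1 (positions 13–36).

+1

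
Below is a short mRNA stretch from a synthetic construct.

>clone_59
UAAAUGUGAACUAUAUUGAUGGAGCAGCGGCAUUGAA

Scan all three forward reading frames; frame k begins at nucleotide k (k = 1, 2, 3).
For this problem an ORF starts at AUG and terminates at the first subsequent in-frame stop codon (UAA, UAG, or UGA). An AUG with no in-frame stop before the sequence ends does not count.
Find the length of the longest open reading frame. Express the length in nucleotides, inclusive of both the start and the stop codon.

18

Frame 1: UAA AUG UGA ACU AUA UUG AUG GAG CAG CGG CAU UGA — AUG at 4, stop UGA at 7 → 6 nt; AUG at 19, stop UGA at 34 → 18 nt.
Frame 2: AAA UGU GAA CUA UAU UGA UGG AGC AGC GGC AUU GAA — no AUG→stop ORF.
Frame 3: AAU GUG AAC UAU AUU GAU GGA GCA GCG GCA UUG — no AUG→stop ORF.
Longest: frame 1, positions 19–36, 18 nt = 6 codons = 5 aa. → 18 nucleotides.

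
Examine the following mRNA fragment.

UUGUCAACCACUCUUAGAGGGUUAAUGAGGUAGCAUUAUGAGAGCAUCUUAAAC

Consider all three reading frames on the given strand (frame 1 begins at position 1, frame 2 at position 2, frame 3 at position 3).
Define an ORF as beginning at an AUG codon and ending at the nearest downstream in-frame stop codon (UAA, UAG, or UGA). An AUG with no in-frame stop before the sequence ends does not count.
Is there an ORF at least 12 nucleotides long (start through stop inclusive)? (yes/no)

yes

Frame 1: UUG UCA ACC ACU CUU AGA GGG UUA AUG AGG UAG CAU UAU GAG AGC AUC UUA AAC — AUG at 25, stop UAG at 31 → 9 nt.
Frame 2: UGU CAA CCA CUC UUA GAG GGU UAA UGA GGU AGC AUU AUG AGA GCA UCU UAA — AUG at 38, stop UAA at 50 → 15 nt.
Frame 3: GUC AAC CAC UCU UAG AGG GUU AAU GAG GUA GCA UUA UGA GAG CAU CUU AAA — no AUG→stop ORF.
Frame 2 has an ORF of 15 nucleotides (positions 38–52) ≥ 12, so yes.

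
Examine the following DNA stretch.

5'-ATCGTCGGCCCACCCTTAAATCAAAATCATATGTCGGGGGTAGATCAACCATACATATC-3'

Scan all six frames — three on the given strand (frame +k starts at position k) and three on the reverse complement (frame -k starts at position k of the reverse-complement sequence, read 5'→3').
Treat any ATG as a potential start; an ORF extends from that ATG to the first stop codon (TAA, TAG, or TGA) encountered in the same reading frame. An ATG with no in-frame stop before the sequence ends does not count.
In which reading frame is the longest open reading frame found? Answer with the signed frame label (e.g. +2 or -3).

-3

Reverse complement (5'→3'): GATATGTATGGTTGATCTACCCCCGACATATGATTTTGATTTAAGGGTGGGCCGACGAT
Frame +1: ATC GTC GGC CCA CCC TTA AAT CAA AAT CAT ATG TCG GGG GTA GAT CAA CCA TAC ATA — no ATG→stop ORF.
Frame +2: TCG TCG GCC CAC CCT TAA ATC AAA ATC ATA TGT CGG GGG TAG ATC AAC CAT ACA TAT — no ATG→stop ORF.
Frame +3: CGT CGG CCC ACC CTT AAA TCA AAA TCA TAT GTC GGG GGT AGA TCA ACC ATA CAT ATC — no ATG→stop ORF.
Frame -1: GAT ATG TAT GGT TGA TCT ACC CCC GAC ATA TGA TTT TGA TTT AAG GGT GGG CCG ACG — ATG at 4, stop TGA at 13 → 12 nt.
Frame -2: ATA TGT ATG GTT GAT CTA CCC CCG ACA TAT GAT TTT GAT TTA AGG GTG GGC CGA CGA — no ATG→stop ORF.
Frame -3: TAT GTA TGG TTG ATC TAC CCC CGA CAT ATG ATT TTG ATT TAA GGG TGG GCC GAC GAT — ATG at 30, stop TAA at 42 → 15 nt.
Longest ORF is 15 nt in frame -3 (positions 30–44).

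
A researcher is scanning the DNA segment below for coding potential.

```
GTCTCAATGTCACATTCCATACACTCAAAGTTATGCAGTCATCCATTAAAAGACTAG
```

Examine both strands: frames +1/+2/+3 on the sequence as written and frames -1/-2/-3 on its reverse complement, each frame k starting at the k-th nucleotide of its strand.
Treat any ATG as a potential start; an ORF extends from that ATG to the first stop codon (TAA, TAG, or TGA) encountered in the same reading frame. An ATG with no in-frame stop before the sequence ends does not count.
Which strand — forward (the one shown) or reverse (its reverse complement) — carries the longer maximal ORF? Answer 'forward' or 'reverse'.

Reverse complement (5'→3'): CTAGTCTTTTAATGGATGACTGCATAACTTTGAGTGTATGGAATGTGACATTGAGAC
Frame +1: GTC TCA ATG TCA CAT TCC ATA CAC TCA AAG TTA TGC AGT CAT CCA TTA AAA GAC TAG — ATG at 7, stop TAG at 55 → 51 nt.
Frame +2: TCT CAA TGT CAC ATT CCA TAC ACT CAA AGT TAT GCA GTC ATC CAT TAA AAG ACT — no ATG→stop ORF.
Frame +3: CTC AAT GTC ACA TTC CAT ACA CTC AAA GTT ATG CAG TCA TCC ATT AAA AGA CTA — no ATG→stop ORF.
Frame -1: CTA GTC TTT TAA TGG ATG ACT GCA TAA CTT TGA GTG TAT GGA ATG TGA CAT TGA GAC — ATG at 16, stop TAA at 25 → 12 nt; ATG at 43, stop TGA at 46 → 6 nt.
Frame -2: TAG TCT TTT AAT GGA TGA CTG CAT AAC TTT GAG TGT ATG GAA TGT GAC ATT GAG — no ATG→stop ORF.
Frame -3: AGT CTT TTA ATG GAT GAC TGC ATA ACT TTG AGT GTA TGG AAT GTG ACA TTG AGA — no ATG→stop ORF.
Forward-strand max 51 nt; reverse-strand max 12 nt. The forward strand has the longer ORF.

forward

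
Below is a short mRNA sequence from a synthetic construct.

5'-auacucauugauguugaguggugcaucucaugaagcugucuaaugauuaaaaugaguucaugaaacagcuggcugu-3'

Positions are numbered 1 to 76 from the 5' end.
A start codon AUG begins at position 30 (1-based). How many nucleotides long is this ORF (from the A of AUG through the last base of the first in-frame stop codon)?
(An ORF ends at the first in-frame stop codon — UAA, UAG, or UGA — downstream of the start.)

21

Codons from position 30: AUG (30–32), AAG (33–35), CUG (36–38), UCU (39–41), AAU (42–44), GAU (45–47), UAA (48–50).
UAA is the first in-frame stop; ORF spans 30–50, 21 nucleotides.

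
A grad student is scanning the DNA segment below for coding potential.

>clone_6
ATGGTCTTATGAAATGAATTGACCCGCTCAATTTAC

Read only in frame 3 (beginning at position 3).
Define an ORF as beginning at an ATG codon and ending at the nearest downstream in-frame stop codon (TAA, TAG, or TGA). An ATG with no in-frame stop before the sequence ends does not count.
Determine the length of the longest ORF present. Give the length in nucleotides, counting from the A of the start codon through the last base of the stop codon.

Frame 3: GGT CTT ATG AAA TGA ATT GAC CCG CTC AAT TTA — ATG at 9, stop TGA at 15 → 9 nt.
Longest: frame 3, positions 9–17, 9 nt = 3 codons = 2 aa. → 9 nucleotides.

9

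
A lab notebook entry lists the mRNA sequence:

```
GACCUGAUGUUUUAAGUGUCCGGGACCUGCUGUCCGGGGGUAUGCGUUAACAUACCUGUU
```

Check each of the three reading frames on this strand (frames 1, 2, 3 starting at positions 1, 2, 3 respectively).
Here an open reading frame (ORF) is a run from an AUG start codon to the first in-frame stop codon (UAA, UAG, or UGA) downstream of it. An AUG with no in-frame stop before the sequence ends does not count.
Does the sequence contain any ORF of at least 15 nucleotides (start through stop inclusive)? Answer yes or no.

Frame 1: GAC CUG AUG UUU UAA GUG UCC GGG ACC UGC UGU CCG GGG GUA UGC GUU AAC AUA CCU GUU — AUG at 7, stop UAA at 13 → 9 nt.
Frame 2: ACC UGA UGU UUU AAG UGU CCG GGA CCU GCU GUC CGG GGG UAU GCG UUA ACA UAC CUG — no AUG→stop ORF.
Frame 3: CCU GAU GUU UUA AGU GUC CGG GAC CUG CUG UCC GGG GGU AUG CGU UAA CAU ACC UGU — AUG at 42, stop UAA at 48 → 9 nt.
Largest ORF found is 9 nucleotides < 15, so no.

no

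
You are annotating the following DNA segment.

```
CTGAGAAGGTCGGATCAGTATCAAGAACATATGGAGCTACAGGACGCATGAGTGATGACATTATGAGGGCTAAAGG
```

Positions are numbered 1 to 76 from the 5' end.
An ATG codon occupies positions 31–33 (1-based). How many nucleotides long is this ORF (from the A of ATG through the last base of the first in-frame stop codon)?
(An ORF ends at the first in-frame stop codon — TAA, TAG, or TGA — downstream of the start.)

21

Codons from position 31: ATG (31–33), GAG (34–36), CTA (37–39), CAG (40–42), GAC (43–45), GCA (46–48), TGA (49–51).
TGA is the first in-frame stop; ORF spans 31–51, 21 nucleotides.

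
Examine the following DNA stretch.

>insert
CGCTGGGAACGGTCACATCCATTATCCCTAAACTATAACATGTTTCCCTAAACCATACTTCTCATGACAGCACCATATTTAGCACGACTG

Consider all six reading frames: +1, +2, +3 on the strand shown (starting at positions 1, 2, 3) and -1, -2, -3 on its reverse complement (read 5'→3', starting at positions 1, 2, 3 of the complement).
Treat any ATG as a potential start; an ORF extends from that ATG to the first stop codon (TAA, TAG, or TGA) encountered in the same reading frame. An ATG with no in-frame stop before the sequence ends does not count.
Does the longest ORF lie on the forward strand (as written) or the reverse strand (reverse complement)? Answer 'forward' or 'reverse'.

reverse

Reverse complement (5'→3'): CAGTCGTGCTAAATATGGTGCTGTCATGAGAAGTATGGTTTAGGGAAACATGTTATAGTTTAGGGATAATGGATGTGACCGTTCCCAGCG
Frame +1: CGC TGG GAA CGG TCA CAT CCA TTA TCC CTA AAC TAT AAC ATG TTT CCC TAA ACC ATA CTT CTC ATG ACA GCA CCA TAT TTA GCA CGA CTG — ATG at 40, stop TAA at 49 → 12 nt.
Frame +2: GCT GGG AAC GGT CAC ATC CAT TAT CCC TAA ACT ATA ACA TGT TTC CCT AAA CCA TAC TTC TCA TGA CAG CAC CAT ATT TAG CAC GAC — no ATG→stop ORF.
Frame +3: CTG GGA ACG GTC ACA TCC ATT ATC CCT AAA CTA TAA CAT GTT TCC CTA AAC CAT ACT TCT CAT GAC AGC ACC ATA TTT AGC ACG ACT — no ATG→stop ORF.
Frame -1: CAG TCG TGC TAA ATA TGG TGC TGT CAT GAG AAG TAT GGT TTA GGG AAA CAT GTT ATA GTT TAG GGA TAA TGG ATG TGA CCG TTC CCA GCG — ATG at 73, stop TGA at 76 → 6 nt.
Frame -2: AGT CGT GCT AAA TAT GGT GCT GTC ATG AGA AGT ATG GTT TAG GGA AAC ATG TTA TAG TTT AGG GAT AAT GGA TGT GAC CGT TCC CAG — ATG at 26, stop TAG at 41 → 18 nt; ATG at 35, stop TAG at 41 → 9 nt; ATG at 50, stop TAG at 56 → 9 nt.
Frame -3: GTC GTG CTA AAT ATG GTG CTG TCA TGA GAA GTA TGG TTT AGG GAA ACA TGT TAT AGT TTA GGG ATA ATG GAT GTG ACC GTT CCC AGC — ATG at 15, stop TGA at 27 → 15 nt.
Forward-strand max 12 nt; reverse-strand max 18 nt. The reverse strand has the longer ORF.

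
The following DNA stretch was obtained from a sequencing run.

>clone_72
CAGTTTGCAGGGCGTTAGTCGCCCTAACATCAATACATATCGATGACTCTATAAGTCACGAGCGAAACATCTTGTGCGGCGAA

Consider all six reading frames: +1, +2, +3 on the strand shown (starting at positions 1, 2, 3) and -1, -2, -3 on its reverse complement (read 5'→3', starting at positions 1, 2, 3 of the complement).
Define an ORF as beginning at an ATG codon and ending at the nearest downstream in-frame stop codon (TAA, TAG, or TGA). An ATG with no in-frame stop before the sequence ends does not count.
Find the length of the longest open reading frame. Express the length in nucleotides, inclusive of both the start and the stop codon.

Reverse complement (5'→3'): TTCGCCGCACAAGATGTTTCGCTCGTGACTTATAGAGTCATCGATATGTATTGATGTTAGGGCGACTAACGCCCTGCAAACTG
Frame +1: CAG TTT GCA GGG CGT TAG TCG CCC TAA CAT CAA TAC ATA TCG ATG ACT CTA TAA GTC ACG AGC GAA ACA TCT TGT GCG GCG — ATG at 43, stop TAA at 52 → 12 nt.
Frame +2: AGT TTG CAG GGC GTT AGT CGC CCT AAC ATC AAT ACA TAT CGA TGA CTC TAT AAG TCA CGA GCG AAA CAT CTT GTG CGG CGA — no ATG→stop ORF.
Frame +3: GTT TGC AGG GCG TTA GTC GCC CTA ACA TCA ATA CAT ATC GAT GAC TCT ATA AGT CAC GAG CGA AAC ATC TTG TGC GGC GAA — no ATG→stop ORF.
Frame -1: TTC GCC GCA CAA GAT GTT TCG CTC GTG ACT TAT AGA GTC ATC GAT ATG TAT TGA TGT TAG GGC GAC TAA CGC CCT GCA AAC — ATG at 46, stop TGA at 52 → 9 nt.
Frame -2: TCG CCG CAC AAG ATG TTT CGC TCG TGA CTT ATA GAG TCA TCG ATA TGT ATT GAT GTT AGG GCG ACT AAC GCC CTG CAA ACT — ATG at 14, stop TGA at 26 → 15 nt.
Frame -3: CGC CGC ACA AGA TGT TTC GCT CGT GAC TTA TAG AGT CAT CGA TAT GTA TTG ATG TTA GGG CGA CTA ACG CCC TGC AAA CTG — no ATG→stop ORF.
Longest: frame -2, positions 14–28, 15 nt = 5 codons = 4 aa. → 15 nucleotides.

15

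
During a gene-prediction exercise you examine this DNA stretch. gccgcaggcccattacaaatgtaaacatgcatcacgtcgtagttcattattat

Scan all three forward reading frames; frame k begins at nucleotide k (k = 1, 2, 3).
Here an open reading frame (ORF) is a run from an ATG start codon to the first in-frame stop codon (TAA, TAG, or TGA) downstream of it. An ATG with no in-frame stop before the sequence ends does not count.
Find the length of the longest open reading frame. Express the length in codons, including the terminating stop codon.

Frame 1: GCC GCA GGC CCA TTA CAA ATG TAA ACA TGC ATC ACG TCG TAG TTC ATT ATT — ATG at 19, stop TAA at 22 → 6 nt.
Frame 2: CCG CAG GCC CAT TAC AAA TGT AAA CAT GCA TCA CGT CGT AGT TCA TTA TTA — no ATG→stop ORF.
Frame 3: CGC AGG CCC ATT ACA AAT GTA AAC ATG CAT CAC GTC GTA GTT CAT TAT TAT — no ATG→stop ORF.
Longest: frame 1, positions 19–24, 6 nt = 2 codons = 1 aa. → 2 codons.

2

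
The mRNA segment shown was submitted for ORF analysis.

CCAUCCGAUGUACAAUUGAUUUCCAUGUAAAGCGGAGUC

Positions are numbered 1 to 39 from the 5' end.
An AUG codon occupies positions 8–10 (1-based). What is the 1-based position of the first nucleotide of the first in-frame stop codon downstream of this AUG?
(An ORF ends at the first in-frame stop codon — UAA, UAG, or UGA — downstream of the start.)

Codons from position 8: AUG (8–10), UAC (11–13), AAU (14–16), UGA (17–19).
UGA is a stop codon; it begins at position 17.

17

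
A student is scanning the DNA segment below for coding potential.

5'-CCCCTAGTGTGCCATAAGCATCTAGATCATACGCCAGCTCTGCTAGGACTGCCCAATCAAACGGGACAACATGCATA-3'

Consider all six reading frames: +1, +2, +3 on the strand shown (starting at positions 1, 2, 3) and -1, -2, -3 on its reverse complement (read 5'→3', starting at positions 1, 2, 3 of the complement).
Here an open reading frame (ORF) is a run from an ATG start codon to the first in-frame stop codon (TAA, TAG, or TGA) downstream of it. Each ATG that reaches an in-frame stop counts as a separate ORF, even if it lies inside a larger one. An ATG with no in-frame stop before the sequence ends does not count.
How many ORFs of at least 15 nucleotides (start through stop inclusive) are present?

Reverse complement (5'→3'): TATGCATGTTGTCCCGTTTGATTGGGCAGTCCTAGCAGAGCTGGCGTATGATCTAGATGCTTATGGCACACTAGGGG
Frame +1: CCC CTA GTG TGC CAT AAG CAT CTA GAT CAT ACG CCA GCT CTG CTA GGA CTG CCC AAT CAA ACG GGA CAA CAT GCA — no ATG→stop ORF.
Frame +2: CCC TAG TGT GCC ATA AGC ATC TAG ATC ATA CGC CAG CTC TGC TAG GAC TGC CCA ATC AAA CGG GAC AAC ATG CAT — no ATG→stop ORF.
Frame +3: CCT AGT GTG CCA TAA GCA TCT AGA TCA TAC GCC AGC TCT GCT AGG ACT GCC CAA TCA AAC GGG ACA ACA TGC ATA — no ATG→stop ORF.
Frame -1: TAT GCA TGT TGT CCC GTT TGA TTG GGC AGT CCT AGC AGA GCT GGC GTA TGA TCT AGA TGC TTA TGG CAC ACT AGG — no ATG→stop ORF.
Frame -2: ATG CAT GTT GTC CCG TTT GAT TGG GCA GTC CTA GCA GAG CTG GCG TAT GAT CTA GAT GCT TAT GGC ACA CTA GGG — no ATG→stop ORF.
Frame -3: TGC ATG TTG TCC CGT TTG ATT GGG CAG TCC TAG CAG AGC TGG CGT ATG ATC TAG ATG CTT ATG GCA CAC TAG GGG — ATG at 6, stop TAG at 33 → 30 nt; ATG at 48, stop TAG at 54 → 9 nt; ATG at 57, stop TAG at 72 → 18 nt; ATG at 63, stop TAG at 72 → 12 nt.
ORFs ≥ 15 nucleotides: frame -3 6–35 (30 nucleotides), frame -3 57–74 (18 nucleotides). Count = 2.

2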